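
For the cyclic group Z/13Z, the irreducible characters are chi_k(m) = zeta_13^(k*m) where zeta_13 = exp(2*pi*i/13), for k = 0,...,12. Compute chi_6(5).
chi_6(5) = zeta_13^30 = exp(8*I*pi/13)

Working: chi_6(5) = zeta_13^(6*5) = zeta_13^30. Since zeta_13^13 = 1, this equals zeta_13^4 = exp(2*pi*i*4/13) = exp(8*I*pi/13).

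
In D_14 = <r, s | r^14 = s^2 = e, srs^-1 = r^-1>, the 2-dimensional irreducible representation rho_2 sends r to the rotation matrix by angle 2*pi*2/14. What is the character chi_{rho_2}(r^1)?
chi_{rho_2}(r^1) = 2*cos(2*pi*2*1/14) = 2*cos(2*pi/7)

rho_2(r^1) is rotation by angle 2*pi*2*1/14, whose trace is 2*cos(2*pi*2*1/14) = 2*cos(2*pi/7).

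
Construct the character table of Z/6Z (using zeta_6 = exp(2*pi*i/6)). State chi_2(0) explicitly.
Character table of Z/6Z (irreps indexed chi_0,...,chi_5 with chi_k(m) = zeta_6^(k*m), zeta_6 = exp(2*pi*i/6)):
  irrep \ class  {0} (size 1)  {1} (size 1)    {2} (size 1)    {3} (size 1)  {4} (size 1)    {5} (size 1)  
  chi_0          1             1               1               1             1               1             
  chi_1          1             exp(I*pi/3)     exp(2*I*pi/3)   -1            exp(-2*I*pi/3)  exp(-I*pi/3)  
  chi_2          1             exp(2*I*pi/3)   exp(-2*I*pi/3)  1             exp(2*I*pi/3)   exp(-2*I*pi/3)
  chi_3          1             -1              1               -1            1               -1            
  chi_4          1             exp(-2*I*pi/3)  exp(2*I*pi/3)   1             exp(-2*I*pi/3)  exp(2*I*pi/3) 
  chi_5          1             exp(-I*pi/3)    exp(-2*I*pi/3)  -1            exp(2*I*pi/3)   exp(I*pi/3)   

Spot check: chi_2(0) = zeta_6^(2*0) = zeta_6^0 = 1.

Proof sketch: Z/6Z is abelian, so all 6 irreducible complex representations are 1-dimensional. They are given by chi_k(m) = zeta_6^(k*m) for k = 0,...,5. Row orthogonality: sum_m chi_k(m) conj(chi_l(m)) = 6 * [k = l].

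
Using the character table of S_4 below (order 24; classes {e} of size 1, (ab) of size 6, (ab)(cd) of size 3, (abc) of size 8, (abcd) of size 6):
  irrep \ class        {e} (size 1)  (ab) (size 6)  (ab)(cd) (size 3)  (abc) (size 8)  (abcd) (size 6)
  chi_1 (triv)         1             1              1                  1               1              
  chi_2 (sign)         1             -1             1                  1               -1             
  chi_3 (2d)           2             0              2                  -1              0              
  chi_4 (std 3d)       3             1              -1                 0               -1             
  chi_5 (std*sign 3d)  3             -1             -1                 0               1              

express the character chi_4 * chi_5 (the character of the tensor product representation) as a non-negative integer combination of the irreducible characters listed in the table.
chi_4 tensor chi_5 = chi_2 + chi_3 + chi_4 + chi_5 (all other irreducibles have multiplicity 0).

Solution. The character of a tensor product is the pointwise product (chi_4 * chi_5)(C) = chi_4(C) * chi_5(C):
  {e}: (3)*(3), (ab): (1)*(-1), (ab)(cd): (-1)*(-1), (abc): (0)*(0), (abcd): (-1)*(1)
so (chi_4 * chi_5) takes values
  {e} -> 9, (ab) -> -1, (ab)(cd) -> 1, (abc) -> 0, (abcd) -> -1.
Now take the inner product of this character with each irreducible chi from the table, <chi_4*chi_5, chi> = (1/24) sum_C |C| (chi_4*chi_5)(C) conj(chi(C)):
  <chi_4*chi_5, chi_1> = (1/24)[1*(9)*conj(1) + 6*(-1)*conj(1) + 3*(1)*conj(1) + 8*(0)*conj(1) + 6*(-1)*conj(1)]
      = (1/24)[(9) + (-6) + (3) + (0) + (-6)] = 0/24 = 0
  <chi_4*chi_5, chi_2> = (1/24)[1*(9)*conj(1) + 6*(-1)*conj(-1) + 3*(1)*conj(1) + 8*(0)*conj(1) + 6*(-1)*conj(-1)]
      = (1/24)[(9) + (6) + (3) + (0) + (6)] = 24/24 = 1
  <chi_4*chi_5, chi_3> = (1/24)[1*(9)*conj(2) + 6*(-1)*conj(0) + 3*(1)*conj(2) + 8*(0)*conj(-1) + 6*(-1)*conj(0)]
      = (1/24)[(18) + (0) + (6) + (0) + (0)] = 24/24 = 1
  <chi_4*chi_5, chi_4> = (1/24)[1*(9)*conj(3) + 6*(-1)*conj(1) + 3*(1)*conj(-1) + 8*(0)*conj(0) + 6*(-1)*conj(-1)]
      = (1/24)[(27) + (-6) + (-3) + (0) + (6)] = 24/24 = 1
  <chi_4*chi_5, chi_5> = (1/24)[1*(9)*conj(3) + 6*(-1)*conj(-1) + 3*(1)*conj(-1) + 8*(0)*conj(0) + 6*(-1)*conj(1)]
      = (1/24)[(27) + (6) + (-3) + (0) + (-6)] = 24/24 = 1
Hence the multiplicities are chi_2: 1, chi_3: 1, chi_4: 1, chi_5: 1. Dimension check: dim(chi_4)*dim(chi_5) = 3*3 = 9 and sum (mult * dim) = 1*1 + 1*2 + 1*3 + 1*3 = 9.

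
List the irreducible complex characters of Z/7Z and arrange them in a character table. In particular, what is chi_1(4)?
Character table of Z/7Z (irreps indexed chi_0,...,chi_6 with chi_k(m) = zeta_7^(k*m), zeta_7 = exp(2*pi*i/7)):
  irrep \ class  {0} (size 1)  {1} (size 1)    {2} (size 1)    {3} (size 1)    {4} (size 1)    {5} (size 1)    {6} (size 1)  
  chi_0          1             1               1               1               1               1               1             
  chi_1          1             exp(2*I*pi/7)   exp(4*I*pi/7)   exp(6*I*pi/7)   exp(-6*I*pi/7)  exp(-4*I*pi/7)  exp(-2*I*pi/7)
  chi_2          1             exp(4*I*pi/7)   exp(-6*I*pi/7)  exp(-2*I*pi/7)  exp(2*I*pi/7)   exp(6*I*pi/7)   exp(-4*I*pi/7)
  chi_3          1             exp(6*I*pi/7)   exp(-2*I*pi/7)  exp(4*I*pi/7)   exp(-4*I*pi/7)  exp(2*I*pi/7)   exp(-6*I*pi/7)
  chi_4          1             exp(-6*I*pi/7)  exp(2*I*pi/7)   exp(-4*I*pi/7)  exp(4*I*pi/7)   exp(-2*I*pi/7)  exp(6*I*pi/7) 
  chi_5          1             exp(-4*I*pi/7)  exp(6*I*pi/7)   exp(2*I*pi/7)   exp(-2*I*pi/7)  exp(-6*I*pi/7)  exp(4*I*pi/7) 
  chi_6          1             exp(-2*I*pi/7)  exp(-4*I*pi/7)  exp(-6*I*pi/7)  exp(6*I*pi/7)   exp(4*I*pi/7)   exp(2*I*pi/7) 

Spot check: chi_1(4) = zeta_7^(1*4) = zeta_7^4 = exp(-6*I*pi/7).

Solution. Z/7Z is abelian, so all 7 irreducible complex representations are 1-dimensional. They are given by chi_k(m) = zeta_7^(k*m) for k = 0,...,6. Row orthogonality: sum_m chi_k(m) conj(chi_l(m)) = 7 * [k = l].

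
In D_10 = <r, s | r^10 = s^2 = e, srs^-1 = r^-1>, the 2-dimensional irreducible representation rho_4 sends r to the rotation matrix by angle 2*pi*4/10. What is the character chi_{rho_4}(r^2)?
chi_{rho_4}(r^2) = 2*cos(2*pi*4*2/10) = -1/2 + sqrt(5)/2

Details: rho_4(r^2) is rotation by angle 2*pi*4*2/10, whose trace is 2*cos(2*pi*4*2/10) = -1/2 + sqrt(5)/2.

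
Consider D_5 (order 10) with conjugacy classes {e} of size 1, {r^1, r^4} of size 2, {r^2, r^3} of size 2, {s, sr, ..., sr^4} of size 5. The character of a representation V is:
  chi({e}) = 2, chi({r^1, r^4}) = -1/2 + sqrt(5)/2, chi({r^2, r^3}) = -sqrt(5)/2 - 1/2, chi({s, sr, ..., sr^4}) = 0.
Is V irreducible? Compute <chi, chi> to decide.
Irreducible: <chi, chi> = 1.

<chi, chi> = (1/|G|) sum_C |C| * |chi(C)|^2 = (1/10)[1*|2|^2 + 2*|-1/2 + sqrt(5)/2|^2 + 2*|-sqrt(5)/2 - 1/2|^2 + 5*|0|^2]
  = (1/10)[(4) + (3 - sqrt(5)) + (sqrt(5) + 3) + (0)] = 10/10 = 1.
A character is irreducible iff <chi, chi> = 1, so this representation is irreducible.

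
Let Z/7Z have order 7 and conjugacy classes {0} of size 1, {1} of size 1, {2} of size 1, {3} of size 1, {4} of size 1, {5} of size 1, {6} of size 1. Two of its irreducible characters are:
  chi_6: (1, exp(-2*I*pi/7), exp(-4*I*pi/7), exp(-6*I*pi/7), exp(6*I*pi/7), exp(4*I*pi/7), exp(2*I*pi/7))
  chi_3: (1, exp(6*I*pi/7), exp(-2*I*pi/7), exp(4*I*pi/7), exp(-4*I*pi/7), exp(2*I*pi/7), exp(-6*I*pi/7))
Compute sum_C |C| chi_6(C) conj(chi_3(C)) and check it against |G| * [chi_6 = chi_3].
Sum = 0; so <chi_6, chi_3> = 0 (distinct irreducibles are orthogonal).

Compute term by term over conjugacy classes (|C| * chi_6(C) * conj(chi_3(C))):
  1*(1)*conj(1) + 1*(exp(-2*I*pi/7))*conj(exp(6*I*pi/7)) + 1*(exp(-4*I*pi/7))*conj(exp(-2*I*pi/7)) + 1*(exp(-6*I*pi/7))*conj(exp(4*I*pi/7)) + 1*(exp(6*I*pi/7))*conj(exp(-4*I*pi/7)) + 1*(exp(4*I*pi/7))*conj(exp(2*I*pi/7)) + 1*(exp(2*I*pi/7))*conj(exp(-6*I*pi/7))
  = (1) + (exp(6*I*pi/7)) + (exp(-2*I*pi/7)) + (exp(4*I*pi/7)) + (exp(-4*I*pi/7)) + (exp(2*I*pi/7)) + (exp(-6*I*pi/7))
  = 0.
(Exp terms are combined using exp(i*s)*conj(exp(i*t)) = exp(i*(s-t)), and sums of them are collapsed using the identity that for every m > 1 the m distinct m-th roots of unity sum to 0, e.g. 1 + exp(2*I*pi/3) + exp(-2*I*pi/3) = 0.)
Dividing by |G| = 7 gives 0/7 = 0, matching the row-orthogonality relation <chi_6, chi_3> = [chi_6 = chi_3].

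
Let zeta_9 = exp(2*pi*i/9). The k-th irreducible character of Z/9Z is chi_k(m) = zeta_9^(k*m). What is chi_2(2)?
chi_2(2) = zeta_9^4 = exp(8*I*pi/9)

chi_2(2) = zeta_9^(2*2) = zeta_9^4. Since zeta_9^9 = 1, this equals zeta_9^4 = exp(2*pi*i*4/9) = exp(8*I*pi/9).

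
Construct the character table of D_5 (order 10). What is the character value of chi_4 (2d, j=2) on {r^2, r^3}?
Conjugacy classes: {e} of size 1, {r^1, r^4} of size 2, {r^2, r^3} of size 2, {s, sr, ..., sr^4} of size 5.
Character table:
  irrep \ class              {e} (size 1)  {r^1, r^4} (size 2)  {r^2, r^3} (size 2)  {s, sr, ..., sr^4} (size 5)
  chi_1 (triv)               1             1                    1                    1                          
  chi_2 (sign: r->1, s->-1)  1             1                    1                    -1                         
  chi_3 (2d, j=1)            2             -1/2 + sqrt(5)/2     -sqrt(5)/2 - 1/2     0                          
  chi_4 (2d, j=2)            2             -sqrt(5)/2 - 1/2     -1/2 + sqrt(5)/2     0                          

Spot check: chi_4 (2d, j=2) on {r^2, r^3} = -1/2 + sqrt(5)/2.

Derivation: D_5 has order 2*5 = 10 with 4 conjugacy classes, hence 4 irreducibles. Sum of squared dims 1 + 1 + 4 + 4 = 10 = |G|. Linear characters come from the abelianisation; the 2-dimensional irreps have character r^k -> 2*cos(2*pi*j*k/5), reflections -> 0.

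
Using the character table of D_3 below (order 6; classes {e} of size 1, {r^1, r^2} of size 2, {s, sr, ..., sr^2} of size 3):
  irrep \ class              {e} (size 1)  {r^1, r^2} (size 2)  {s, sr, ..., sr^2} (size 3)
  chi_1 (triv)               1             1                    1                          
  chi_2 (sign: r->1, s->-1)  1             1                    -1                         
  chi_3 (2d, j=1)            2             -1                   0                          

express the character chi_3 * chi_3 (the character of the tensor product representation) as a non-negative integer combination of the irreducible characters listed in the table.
chi_3 tensor chi_3 = chi_1 + chi_2 + chi_3 (all other irreducibles have multiplicity 0).

Derivation: The character of a tensor product is the pointwise product (chi_3 * chi_3)(C) = chi_3(C) * chi_3(C):
  {e}: (2)*(2), {r^1, r^2}: (-1)*(-1), {s, sr, ..., sr^2}: (0)*(0)
so (chi_3 * chi_3) takes values
  {e} -> 4, {r^1, r^2} -> 1, {s, sr, ..., sr^2} -> 0.
Now take the inner product of this character with each irreducible chi from the table, <chi_3*chi_3, chi> = (1/6) sum_C |C| (chi_3*chi_3)(C) conj(chi(C)):
  <chi_3*chi_3, chi_1> = (1/6)[1*(4)*conj(1) + 2*(1)*conj(1) + 3*(0)*conj(1)]
      = (1/6)[(4) + (2) + (0)] = 6/6 = 1
  <chi_3*chi_3, chi_2> = (1/6)[1*(4)*conj(1) + 2*(1)*conj(1) + 3*(0)*conj(-1)]
      = (1/6)[(4) + (2) + (0)] = 6/6 = 1
  <chi_3*chi_3, chi_3> = (1/6)[1*(4)*conj(2) + 2*(1)*conj(-1) + 3*(0)*conj(0)]
      = (1/6)[(8) + (-2) + (0)] = 6/6 = 1
Hence the multiplicities are chi_1: 1, chi_2: 1, chi_3: 1. Dimension check: dim(chi_3)*dim(chi_3) = 2*2 = 4 and sum (mult * dim) = 1*1 + 1*1 + 1*2 = 4.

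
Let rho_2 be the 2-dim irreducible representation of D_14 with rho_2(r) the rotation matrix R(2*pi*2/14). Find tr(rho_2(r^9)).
chi_{rho_2}(r^9) = 2*cos(2*pi*2*9/14) = -2*cos(3*pi/7)

Justification: rho_2(r^9) is rotation by angle 2*pi*2*9/14, whose trace is 2*cos(2*pi*2*9/14) = -2*cos(3*pi/7).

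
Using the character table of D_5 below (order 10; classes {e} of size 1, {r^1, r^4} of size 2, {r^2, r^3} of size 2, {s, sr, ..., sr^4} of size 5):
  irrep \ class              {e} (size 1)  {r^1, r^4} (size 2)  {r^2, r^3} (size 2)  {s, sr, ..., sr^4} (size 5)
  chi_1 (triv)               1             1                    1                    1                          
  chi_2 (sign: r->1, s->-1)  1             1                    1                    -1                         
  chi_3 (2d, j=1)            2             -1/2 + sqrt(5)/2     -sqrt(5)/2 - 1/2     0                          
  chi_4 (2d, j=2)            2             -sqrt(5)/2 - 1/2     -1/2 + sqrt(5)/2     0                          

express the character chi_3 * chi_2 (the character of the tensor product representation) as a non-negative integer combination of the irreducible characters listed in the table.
chi_3 tensor chi_2 = chi_3 (all other irreducibles have multiplicity 0).

Working: The character of a tensor product is the pointwise product (chi_3 * chi_2)(C) = chi_3(C) * chi_2(C):
  {e}: (2)*(1), {r^1, r^4}: (-1/2 + sqrt(5)/2)*(1), {r^2, r^3}: (-sqrt(5)/2 - 1/2)*(1), {s, sr, ..., sr^4}: (0)*(-1)
so (chi_3 * chi_2) takes values
  {e} -> 2, {r^1, r^4} -> -1/2 + sqrt(5)/2, {r^2, r^3} -> -sqrt(5)/2 - 1/2, {s, sr, ..., sr^4} -> 0.
Now take the inner product of this character with each irreducible chi from the table, <chi_3*chi_2, chi> = (1/10) sum_C |C| (chi_3*chi_2)(C) conj(chi(C)):
  <chi_3*chi_2, chi_1> = (1/10)[1*(2)*conj(1) + 2*(-1/2 + sqrt(5)/2)*conj(1) + 2*(-sqrt(5)/2 - 1/2)*conj(1) + 5*(0)*conj(1)]
      = (1/10)[(2) + (-1 + sqrt(5)) + (-sqrt(5) - 1) + (0)] = 0/10 = 0
  <chi_3*chi_2, chi_2> = (1/10)[1*(2)*conj(1) + 2*(-1/2 + sqrt(5)/2)*conj(1) + 2*(-sqrt(5)/2 - 1/2)*conj(1) + 5*(0)*conj(-1)]
      = (1/10)[(2) + (-1 + sqrt(5)) + (-sqrt(5) - 1) + (0)] = 0/10 = 0
  <chi_3*chi_2, chi_3> = (1/10)[1*(2)*conj(2) + 2*(-1/2 + sqrt(5)/2)*conj(-1/2 + sqrt(5)/2) + 2*(-sqrt(5)/2 - 1/2)*conj(-sqrt(5)/2 - 1/2) + 5*(0)*conj(0)]
      = (1/10)[(4) + (3 - sqrt(5)) + (sqrt(5) + 3) + (0)] = 10/10 = 1
  <chi_3*chi_2, chi_4> = (1/10)[1*(2)*conj(2) + 2*(-1/2 + sqrt(5)/2)*conj(-sqrt(5)/2 - 1/2) + 2*(-sqrt(5)/2 - 1/2)*conj(-1/2 + sqrt(5)/2) + 5*(0)*conj(0)]
      = (1/10)[(4) + (-2) + (-2) + (0)] = 0/10 = 0
Hence the multiplicities are chi_3: 1. Dimension check: dim(chi_3)*dim(chi_2) = 2*1 = 2 and sum (mult * dim) = 1*2 = 2.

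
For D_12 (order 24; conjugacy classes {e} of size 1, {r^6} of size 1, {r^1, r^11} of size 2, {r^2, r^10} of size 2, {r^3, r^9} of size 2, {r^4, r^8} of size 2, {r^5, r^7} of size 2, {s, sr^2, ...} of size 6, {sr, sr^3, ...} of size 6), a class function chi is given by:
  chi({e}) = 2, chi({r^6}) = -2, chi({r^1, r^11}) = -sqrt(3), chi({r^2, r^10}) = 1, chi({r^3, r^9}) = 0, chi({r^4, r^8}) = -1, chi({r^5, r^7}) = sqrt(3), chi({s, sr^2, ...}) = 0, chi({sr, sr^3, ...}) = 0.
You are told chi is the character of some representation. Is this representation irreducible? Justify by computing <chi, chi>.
Irreducible: <chi, chi> = 1.

Proof sketch: <chi, chi> = (1/|G|) sum_C |C| * |chi(C)|^2 = (1/24)[1*|2|^2 + 1*|-2|^2 + 2*|-sqrt(3)|^2 + 2*|1|^2 + 2*|0|^2 + 2*|-1|^2 + 2*|sqrt(3)|^2 + 6*|0|^2 + 6*|0|^2]
  = (1/24)[(4) + (4) + (6) + (2) + (0) + (2) + (6) + (0) + (0)] = 24/24 = 1.
A character is irreducible iff <chi, chi> = 1, so this representation is irreducible.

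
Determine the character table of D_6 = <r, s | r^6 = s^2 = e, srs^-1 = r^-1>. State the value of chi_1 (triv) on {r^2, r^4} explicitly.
Conjugacy classes: {e} of size 1, {r^3} of size 1, {r^1, r^5} of size 2, {r^2, r^4} of size 2, {s, sr^2, ...} of size 3, {sr, sr^3, ...} of size 3.
Character table:
  irrep \ class              {e} (size 1)  {r^3} (size 1)  {r^1, r^5} (size 2)  {r^2, r^4} (size 2)  {s, sr^2, ...} (size 3)  {sr, sr^3, ...} (size 3)
  chi_1 (triv)               1             1               1                    1                    1                        1                       
  chi_2 (sign: r->1, s->-1)  1             1               1                    1                    -1                       -1                      
  chi_3 (r->-1, s->1)        1             -1              -1                   1                    1                        -1                      
  chi_4 (r->-1, s->-1)       1             -1              -1                   1                    -1                       1                       
  chi_5 (2d, j=1)            2             -2              1                    -1                   0                        0                       
  chi_6 (2d, j=2)            2             2               -1                   -1                   0                        0                       

Spot check: chi_1 (triv) on {r^2, r^4} = 1.

Details: D_6 has order 2*6 = 12 with 6 conjugacy classes, hence 6 irreducibles. Sum of squared dims 1 + 1 + 1 + 1 + 4 + 4 = 12 = |G|. Linear characters come from the abelianisation; the 2-dimensional irreps have character r^k -> 2*cos(2*pi*j*k/6), reflections -> 0.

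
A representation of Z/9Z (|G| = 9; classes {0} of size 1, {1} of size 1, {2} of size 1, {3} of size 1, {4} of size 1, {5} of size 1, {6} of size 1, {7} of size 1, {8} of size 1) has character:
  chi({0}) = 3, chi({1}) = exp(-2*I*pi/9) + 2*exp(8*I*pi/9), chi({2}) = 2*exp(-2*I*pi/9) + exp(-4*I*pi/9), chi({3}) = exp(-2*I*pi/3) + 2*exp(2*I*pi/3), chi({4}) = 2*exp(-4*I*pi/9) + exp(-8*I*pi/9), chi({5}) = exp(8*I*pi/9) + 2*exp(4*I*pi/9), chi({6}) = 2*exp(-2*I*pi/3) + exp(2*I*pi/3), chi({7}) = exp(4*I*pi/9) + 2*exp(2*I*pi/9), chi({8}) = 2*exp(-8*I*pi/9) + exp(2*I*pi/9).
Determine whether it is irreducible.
Not irreducible (reducible): <chi, chi> = 5 > 1.

Derivation: <chi, chi> = (1/|G|) sum_C |C| * |chi(C)|^2 = (1/9)[1*|3|^2 + 1*|exp(-2*I*pi/9) + 2*exp(8*I*pi/9)|^2 + 1*|2*exp(-2*I*pi/9) + exp(-4*I*pi/9)|^2 + 1*|exp(-2*I*pi/3) + 2*exp(2*I*pi/3)|^2 + 1*|2*exp(-4*I*pi/9) + exp(-8*I*pi/9)|^2 + 1*|exp(8*I*pi/9) + 2*exp(4*I*pi/9)|^2 + 1*|2*exp(-2*I*pi/3) + exp(2*I*pi/3)|^2 + 1*|exp(4*I*pi/9) + 2*exp(2*I*pi/9)|^2 + 1*|2*exp(-8*I*pi/9) + exp(2*I*pi/9)|^2]
  = (1/9)[(9) + (5 + 2*exp(-8*I*pi/9) + 2*exp(8*I*pi/9)) + (5 + 2*exp(-2*I*pi/9) + 2*exp(2*I*pi/9)) + (3) + (5 + 2*exp(-4*I*pi/9) + 2*exp(4*I*pi/9)) + (5 + 2*exp(-4*I*pi/9) + 2*exp(4*I*pi/9)) + (3) + (5 + 2*exp(-2*I*pi/9) + 2*exp(2*I*pi/9)) + (5 + 2*exp(-8*I*pi/9) + 2*exp(8*I*pi/9))] = 45/9 = 5.
(Exp terms are combined using exp(i*s)*conj(exp(i*t)) = exp(i*(s-t)), and sums of them are collapsed using the identity that for every m > 1 the m distinct m-th roots of unity sum to 0, e.g. 1 + exp(2*I*pi/3) + exp(-2*I*pi/3) = 0.)
A character is irreducible iff <chi, chi> = 1, so this representation is reducible.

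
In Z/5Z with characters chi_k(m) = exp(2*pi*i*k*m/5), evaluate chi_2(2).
chi_2(2) = zeta_5^4 = exp(-2*I*pi/5)

Why: chi_2(2) = zeta_5^(2*2) = zeta_5^4. Since zeta_5^5 = 1, this equals zeta_5^4 = exp(2*pi*i*4/5) = exp(-2*I*pi/5).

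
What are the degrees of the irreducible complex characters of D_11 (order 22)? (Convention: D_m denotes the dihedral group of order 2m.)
Dimensions: 1, 1, 2, 2, 2, 2, 2

There are 7 irreducibles (= number of conjugacy classes). Their dimensions d_i satisfy sum d_i^2 = |G| = 22: 1 + 1 + 4 + 4 + 4 + 4 + 4 = 22.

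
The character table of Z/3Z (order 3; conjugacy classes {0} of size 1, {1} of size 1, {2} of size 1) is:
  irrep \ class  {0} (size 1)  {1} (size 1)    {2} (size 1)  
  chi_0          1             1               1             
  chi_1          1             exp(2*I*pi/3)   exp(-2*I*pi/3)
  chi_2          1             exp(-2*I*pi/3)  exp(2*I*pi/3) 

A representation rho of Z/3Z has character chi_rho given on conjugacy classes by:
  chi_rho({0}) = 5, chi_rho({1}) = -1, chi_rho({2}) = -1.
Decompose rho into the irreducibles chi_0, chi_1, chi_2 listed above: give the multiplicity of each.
Multiplicities: chi_0: 1, chi_1: 2, chi_2: 2.

Explanation: Use <chi_rho, chi> = (1/|G|) sum_C |C| * chi_rho(C) * conj(chi(C)) with |G| = 3 for each irreducible chi in the table:
  <chi_rho, chi_0> = (1/3)[1*(5)*conj(1) + 1*(-1)*conj(1) + 1*(-1)*conj(1)]
      = (1/3)[(5) + (-1) + (-1)] = 3/3 = 1
  <chi_rho, chi_1> = (1/3)[1*(5)*conj(1) + 1*(-1)*conj(exp(2*I*pi/3)) + 1*(-1)*conj(exp(-2*I*pi/3))]
      = (1/3)[(5) + (2 + exp(-2*I*pi/3) + 2*exp(2*I*pi/3)) + (2 + 2*exp(-2*I*pi/3) + exp(2*I*pi/3))] = 6/3 = 2
  <chi_rho, chi_2> = (1/3)[1*(5)*conj(1) + 1*(-1)*conj(exp(-2*I*pi/3)) + 1*(-1)*conj(exp(2*I*pi/3))]
      = (1/3)[(5) + (2 + 2*exp(-2*I*pi/3) + exp(2*I*pi/3)) + (2 + exp(-2*I*pi/3) + 2*exp(2*I*pi/3))] = 6/3 = 2
(Exp terms are combined using exp(i*s)*conj(exp(i*t)) = exp(i*(s-t)), and sums of them are collapsed using the identity that for every m > 1 the m distinct m-th roots of unity sum to 0, e.g. 1 + exp(2*I*pi/3) + exp(-2*I*pi/3) = 0.)
Dimension check: dim(rho) = sum (mult * dim) = 1*1 + 2*1 + 2*1 = 5 = chi_rho(e) = 5.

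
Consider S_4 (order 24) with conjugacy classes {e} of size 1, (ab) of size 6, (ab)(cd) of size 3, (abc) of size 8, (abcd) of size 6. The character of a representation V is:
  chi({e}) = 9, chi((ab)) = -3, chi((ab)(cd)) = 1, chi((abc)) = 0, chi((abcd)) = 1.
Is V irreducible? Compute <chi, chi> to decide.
Not irreducible (reducible): <chi, chi> = 6 > 1.

Reasoning: <chi, chi> = (1/|G|) sum_C |C| * |chi(C)|^2 = (1/24)[1*|9|^2 + 6*|-3|^2 + 3*|1|^2 + 8*|0|^2 + 6*|1|^2]
  = (1/24)[(81) + (54) + (3) + (0) + (6)] = 144/24 = 6.
A character is irreducible iff <chi, chi> = 1, so this representation is reducible.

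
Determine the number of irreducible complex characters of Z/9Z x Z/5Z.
45

Derivation: The number of irreducible complex representations of a finite group equals its number of conjugacy classes. Z/9Z x Z/5Z is abelian of order 45, so every element is its own conjugacy class: 45 classes, so Z/9Z x Z/5Z (order 45) has exactly 45 irreducible complex representations.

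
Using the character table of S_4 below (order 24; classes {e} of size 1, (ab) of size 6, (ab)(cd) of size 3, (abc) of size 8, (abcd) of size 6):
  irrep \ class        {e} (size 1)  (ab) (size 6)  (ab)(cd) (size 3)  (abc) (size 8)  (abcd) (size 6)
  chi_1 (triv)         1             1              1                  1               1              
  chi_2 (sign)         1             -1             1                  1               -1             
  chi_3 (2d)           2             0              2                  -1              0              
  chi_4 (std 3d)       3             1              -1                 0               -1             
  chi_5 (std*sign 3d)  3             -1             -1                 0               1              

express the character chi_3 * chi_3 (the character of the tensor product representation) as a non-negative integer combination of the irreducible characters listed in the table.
chi_3 tensor chi_3 = chi_1 + chi_2 + chi_3 (all other irreducibles have multiplicity 0).

The character of a tensor product is the pointwise product (chi_3 * chi_3)(C) = chi_3(C) * chi_3(C):
  {e}: (2)*(2), (ab): (0)*(0), (ab)(cd): (2)*(2), (abc): (-1)*(-1), (abcd): (0)*(0)
so (chi_3 * chi_3) takes values
  {e} -> 4, (ab) -> 0, (ab)(cd) -> 4, (abc) -> 1, (abcd) -> 0.
Now take the inner product of this character with each irreducible chi from the table, <chi_3*chi_3, chi> = (1/24) sum_C |C| (chi_3*chi_3)(C) conj(chi(C)):
  <chi_3*chi_3, chi_1> = (1/24)[1*(4)*conj(1) + 6*(0)*conj(1) + 3*(4)*conj(1) + 8*(1)*conj(1) + 6*(0)*conj(1)]
      = (1/24)[(4) + (0) + (12) + (8) + (0)] = 24/24 = 1
  <chi_3*chi_3, chi_2> = (1/24)[1*(4)*conj(1) + 6*(0)*conj(-1) + 3*(4)*conj(1) + 8*(1)*conj(1) + 6*(0)*conj(-1)]
      = (1/24)[(4) + (0) + (12) + (8) + (0)] = 24/24 = 1
  <chi_3*chi_3, chi_3> = (1/24)[1*(4)*conj(2) + 6*(0)*conj(0) + 3*(4)*conj(2) + 8*(1)*conj(-1) + 6*(0)*conj(0)]
      = (1/24)[(8) + (0) + (24) + (-8) + (0)] = 24/24 = 1
  <chi_3*chi_3, chi_4> = (1/24)[1*(4)*conj(3) + 6*(0)*conj(1) + 3*(4)*conj(-1) + 8*(1)*conj(0) + 6*(0)*conj(-1)]
      = (1/24)[(12) + (0) + (-12) + (0) + (0)] = 0/24 = 0
  <chi_3*chi_3, chi_5> = (1/24)[1*(4)*conj(3) + 6*(0)*conj(-1) + 3*(4)*conj(-1) + 8*(1)*conj(0) + 6*(0)*conj(1)]
      = (1/24)[(12) + (0) + (-12) + (0) + (0)] = 0/24 = 0
Hence the multiplicities are chi_1: 1, chi_2: 1, chi_3: 1. Dimension check: dim(chi_3)*dim(chi_3) = 2*2 = 4 and sum (mult * dim) = 1*1 + 1*1 + 1*2 = 4.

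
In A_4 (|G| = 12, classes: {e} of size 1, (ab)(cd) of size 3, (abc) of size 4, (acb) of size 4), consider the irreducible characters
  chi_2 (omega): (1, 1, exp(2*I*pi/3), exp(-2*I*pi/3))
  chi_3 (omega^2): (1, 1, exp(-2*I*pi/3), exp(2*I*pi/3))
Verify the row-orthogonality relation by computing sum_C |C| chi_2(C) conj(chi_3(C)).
Sum = 0; so <chi_2, chi_3> = 0 (distinct irreducibles are orthogonal).

Working: Compute term by term over conjugacy classes (|C| * chi_2(C) * conj(chi_3(C))):
  1*(1)*conj(1) + 3*(1)*conj(1) + 4*(exp(2*I*pi/3))*conj(exp(-2*I*pi/3)) + 4*(exp(-2*I*pi/3))*conj(exp(2*I*pi/3))
  = (1) + (3) + (4*exp(-2*I*pi/3)) + (4*exp(2*I*pi/3))
  = 0.
(Exp terms are combined using exp(i*s)*conj(exp(i*t)) = exp(i*(s-t)), and sums of them are collapsed using the identity that for every m > 1 the m distinct m-th roots of unity sum to 0, e.g. 1 + exp(2*I*pi/3) + exp(-2*I*pi/3) = 0.)
Dividing by |G| = 12 gives 0/12 = 0, matching the row-orthogonality relation <chi_2, chi_3> = [chi_2 = chi_3].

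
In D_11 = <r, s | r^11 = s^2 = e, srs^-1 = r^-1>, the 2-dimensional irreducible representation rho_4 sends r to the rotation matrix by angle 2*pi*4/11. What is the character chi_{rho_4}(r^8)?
chi_{rho_4}(r^8) = 2*cos(2*pi*4*8/11) = 2*cos(2*pi/11)

rho_4(r^8) is rotation by angle 2*pi*4*8/11, whose trace is 2*cos(2*pi*4*8/11) = 2*cos(2*pi/11).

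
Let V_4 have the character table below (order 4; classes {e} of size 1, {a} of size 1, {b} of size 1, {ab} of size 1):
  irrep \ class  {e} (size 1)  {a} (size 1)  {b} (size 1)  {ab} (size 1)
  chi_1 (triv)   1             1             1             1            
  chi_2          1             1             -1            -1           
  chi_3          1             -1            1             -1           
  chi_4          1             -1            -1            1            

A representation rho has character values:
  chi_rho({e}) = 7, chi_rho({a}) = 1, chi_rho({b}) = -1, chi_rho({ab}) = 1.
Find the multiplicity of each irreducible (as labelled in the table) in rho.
Multiplicities: chi_1: 2, chi_2: 2, chi_3: 1, chi_4: 2.

Use <chi_rho, chi> = (1/|G|) sum_C |C| * chi_rho(C) * conj(chi(C)) with |G| = 4 for each irreducible chi in the table:
  <chi_rho, chi_1> = (1/4)[1*(7)*conj(1) + 1*(1)*conj(1) + 1*(-1)*conj(1) + 1*(1)*conj(1)]
      = (1/4)[(7) + (1) + (-1) + (1)] = 8/4 = 2
  <chi_rho, chi_2> = (1/4)[1*(7)*conj(1) + 1*(1)*conj(1) + 1*(-1)*conj(-1) + 1*(1)*conj(-1)]
      = (1/4)[(7) + (1) + (1) + (-1)] = 8/4 = 2
  <chi_rho, chi_3> = (1/4)[1*(7)*conj(1) + 1*(1)*conj(-1) + 1*(-1)*conj(1) + 1*(1)*conj(-1)]
      = (1/4)[(7) + (-1) + (-1) + (-1)] = 4/4 = 1
  <chi_rho, chi_4> = (1/4)[1*(7)*conj(1) + 1*(1)*conj(-1) + 1*(-1)*conj(-1) + 1*(1)*conj(1)]
      = (1/4)[(7) + (-1) + (1) + (1)] = 8/4 = 2
Dimension check: dim(rho) = sum (mult * dim) = 2*1 + 2*1 + 1*1 + 2*1 = 7 = chi_rho(e) = 7.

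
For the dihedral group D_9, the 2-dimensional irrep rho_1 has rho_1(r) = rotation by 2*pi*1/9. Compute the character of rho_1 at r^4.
chi_{rho_1}(r^4) = 2*cos(2*pi*1*4/9) = -2*cos(pi/9)

Derivation: rho_1(r^4) is rotation by angle 2*pi*1*4/9, whose trace is 2*cos(2*pi*1*4/9) = -2*cos(pi/9).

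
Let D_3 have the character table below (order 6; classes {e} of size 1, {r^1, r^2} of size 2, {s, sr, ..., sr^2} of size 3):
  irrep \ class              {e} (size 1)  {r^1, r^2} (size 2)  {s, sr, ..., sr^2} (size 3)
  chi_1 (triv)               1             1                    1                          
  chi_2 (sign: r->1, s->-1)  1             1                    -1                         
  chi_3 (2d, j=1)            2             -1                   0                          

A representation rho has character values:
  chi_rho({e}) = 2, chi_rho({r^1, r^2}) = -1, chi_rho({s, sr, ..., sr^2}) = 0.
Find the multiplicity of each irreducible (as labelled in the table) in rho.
Multiplicities: chi_1: 0, chi_2: 0, chi_3: 1.

Working: Use <chi_rho, chi> = (1/|G|) sum_C |C| * chi_rho(C) * conj(chi(C)) with |G| = 6 for each irreducible chi in the table:
  <chi_rho, chi_1> = (1/6)[1*(2)*conj(1) + 2*(-1)*conj(1) + 3*(0)*conj(1)]
      = (1/6)[(2) + (-2) + (0)] = 0/6 = 0
  <chi_rho, chi_2> = (1/6)[1*(2)*conj(1) + 2*(-1)*conj(1) + 3*(0)*conj(-1)]
      = (1/6)[(2) + (-2) + (0)] = 0/6 = 0
  <chi_rho, chi_3> = (1/6)[1*(2)*conj(2) + 2*(-1)*conj(-1) + 3*(0)*conj(0)]
      = (1/6)[(4) + (2) + (0)] = 6/6 = 1
Dimension check: dim(rho) = sum (mult * dim) = 0*1 + 0*1 + 1*2 = 2 = chi_rho(e) = 2.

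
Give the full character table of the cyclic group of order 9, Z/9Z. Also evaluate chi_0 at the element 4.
Character table of Z/9Z (irreps indexed chi_0,...,chi_8 with chi_k(m) = zeta_9^(k*m), zeta_9 = exp(2*pi*i/9)):
  irrep \ class  {0} (size 1)  {1} (size 1)    {2} (size 1)    {3} (size 1)    {4} (size 1)    {5} (size 1)    {6} (size 1)    {7} (size 1)    {8} (size 1)  
  chi_0          1             1               1               1               1               1               1               1               1             
  chi_1          1             exp(2*I*pi/9)   exp(4*I*pi/9)   exp(2*I*pi/3)   exp(8*I*pi/9)   exp(-8*I*pi/9)  exp(-2*I*pi/3)  exp(-4*I*pi/9)  exp(-2*I*pi/9)
  chi_2          1             exp(4*I*pi/9)   exp(8*I*pi/9)   exp(-2*I*pi/3)  exp(-2*I*pi/9)  exp(2*I*pi/9)   exp(2*I*pi/3)   exp(-8*I*pi/9)  exp(-4*I*pi/9)
  chi_3          1             exp(2*I*pi/3)   exp(-2*I*pi/3)  1               exp(2*I*pi/3)   exp(-2*I*pi/3)  1               exp(2*I*pi/3)   exp(-2*I*pi/3)
  chi_4          1             exp(8*I*pi/9)   exp(-2*I*pi/9)  exp(2*I*pi/3)   exp(-4*I*pi/9)  exp(4*I*pi/9)   exp(-2*I*pi/3)  exp(2*I*pi/9)   exp(-8*I*pi/9)
  chi_5          1             exp(-8*I*pi/9)  exp(2*I*pi/9)   exp(-2*I*pi/3)  exp(4*I*pi/9)   exp(-4*I*pi/9)  exp(2*I*pi/3)   exp(-2*I*pi/9)  exp(8*I*pi/9) 
  chi_6          1             exp(-2*I*pi/3)  exp(2*I*pi/3)   1               exp(-2*I*pi/3)  exp(2*I*pi/3)   1               exp(-2*I*pi/3)  exp(2*I*pi/3) 
  chi_7          1             exp(-4*I*pi/9)  exp(-8*I*pi/9)  exp(2*I*pi/3)   exp(2*I*pi/9)   exp(-2*I*pi/9)  exp(-2*I*pi/3)  exp(8*I*pi/9)   exp(4*I*pi/9) 
  chi_8          1             exp(-2*I*pi/9)  exp(-4*I*pi/9)  exp(-2*I*pi/3)  exp(-8*I*pi/9)  exp(8*I*pi/9)   exp(2*I*pi/3)   exp(4*I*pi/9)   exp(2*I*pi/9) 

Spot check: chi_0(4) = zeta_9^(0*4) = zeta_9^0 = 1.

Working: Z/9Z is abelian, so all 9 irreducible complex representations are 1-dimensional. They are given by chi_k(m) = zeta_9^(k*m) for k = 0,...,8. Row orthogonality: sum_m chi_k(m) conj(chi_l(m)) = 9 * [k = l].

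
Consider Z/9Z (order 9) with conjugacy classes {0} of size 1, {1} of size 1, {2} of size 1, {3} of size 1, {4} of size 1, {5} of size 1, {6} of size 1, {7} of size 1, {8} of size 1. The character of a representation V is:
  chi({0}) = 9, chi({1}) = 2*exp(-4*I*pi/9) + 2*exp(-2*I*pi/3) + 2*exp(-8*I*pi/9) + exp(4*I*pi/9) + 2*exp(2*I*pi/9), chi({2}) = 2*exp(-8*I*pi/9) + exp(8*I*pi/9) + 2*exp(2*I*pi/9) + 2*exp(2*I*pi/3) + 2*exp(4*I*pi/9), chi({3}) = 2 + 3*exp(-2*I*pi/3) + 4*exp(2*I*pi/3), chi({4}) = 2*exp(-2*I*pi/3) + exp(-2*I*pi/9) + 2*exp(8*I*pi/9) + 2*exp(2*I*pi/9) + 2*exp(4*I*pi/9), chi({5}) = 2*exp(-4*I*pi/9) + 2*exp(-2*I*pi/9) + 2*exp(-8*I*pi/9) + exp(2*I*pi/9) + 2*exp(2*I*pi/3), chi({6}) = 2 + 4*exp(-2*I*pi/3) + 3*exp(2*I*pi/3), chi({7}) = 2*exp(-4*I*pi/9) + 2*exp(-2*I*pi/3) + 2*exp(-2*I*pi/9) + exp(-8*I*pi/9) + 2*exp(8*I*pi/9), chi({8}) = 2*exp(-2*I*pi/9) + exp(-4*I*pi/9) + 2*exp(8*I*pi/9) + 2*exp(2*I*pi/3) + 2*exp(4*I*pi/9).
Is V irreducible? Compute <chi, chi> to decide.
Not irreducible (reducible): <chi, chi> = 17 > 1.

Justification: <chi, chi> = (1/|G|) sum_C |C| * |chi(C)|^2 = (1/9)[1*|9|^2 + 1*|2*exp(-4*I*pi/9) + 2*exp(-2*I*pi/3) + 2*exp(-8*I*pi/9) + exp(4*I*pi/9) + 2*exp(2*I*pi/9)|^2 + 1*|2*exp(-8*I*pi/9) + exp(8*I*pi/9) + 2*exp(2*I*pi/9) + 2*exp(2*I*pi/3) + 2*exp(4*I*pi/9)|^2 + 1*|2 + 3*exp(-2*I*pi/3) + 4*exp(2*I*pi/3)|^2 + 1*|2*exp(-2*I*pi/3) + exp(-2*I*pi/9) + 2*exp(8*I*pi/9) + 2*exp(2*I*pi/9) + 2*exp(4*I*pi/9)|^2 + 1*|2*exp(-4*I*pi/9) + 2*exp(-2*I*pi/9) + 2*exp(-8*I*pi/9) + exp(2*I*pi/9) + 2*exp(2*I*pi/3)|^2 + 1*|2 + 4*exp(-2*I*pi/3) + 3*exp(2*I*pi/3)|^2 + 1*|2*exp(-4*I*pi/9) + 2*exp(-2*I*pi/3) + 2*exp(-2*I*pi/9) + exp(-8*I*pi/9) + 2*exp(8*I*pi/9)|^2 + 1*|2*exp(-2*I*pi/9) + exp(-4*I*pi/9) + 2*exp(8*I*pi/9) + 2*exp(2*I*pi/3) + 2*exp(4*I*pi/9)|^2]
  = (1/9)[(81) + (17 + 10*exp(-2*I*pi/9) + 6*exp(-2*I*pi/3) + 12*exp(-8*I*pi/9) + 4*exp(-4*I*pi/9) + 4*exp(4*I*pi/9) + 12*exp(8*I*pi/9) + 6*exp(2*I*pi/3) + 10*exp(2*I*pi/9)) + (17 + 10*exp(-4*I*pi/9) + 12*exp(-2*I*pi/9) + 6*exp(-2*I*pi/3) + 4*exp(-8*I*pi/9) + 4*exp(8*I*pi/9) + 6*exp(2*I*pi/3) + 12*exp(2*I*pi/9) + 10*exp(4*I*pi/9)) + (3) + (17 + 12*exp(-4*I*pi/9) + 6*exp(-2*I*pi/3) + 10*exp(-8*I*pi/9) + 4*exp(-2*I*pi/9) + 4*exp(2*I*pi/9) + 10*exp(8*I*pi/9) + 6*exp(2*I*pi/3) + 12*exp(4*I*pi/9)) + (17 + 12*exp(-4*I*pi/9) + 6*exp(-2*I*pi/3) + 10*exp(-8*I*pi/9) + 4*exp(-2*I*pi/9) + 4*exp(2*I*pi/9) + 10*exp(8*I*pi/9) + 6*exp(2*I*pi/3) + 12*exp(4*I*pi/9)) + (3) + (17 + 10*exp(-4*I*pi/9) + 12*exp(-2*I*pi/9) + 6*exp(-2*I*pi/3) + 4*exp(-8*I*pi/9) + 4*exp(8*I*pi/9) + 6*exp(2*I*pi/3) + 12*exp(2*I*pi/9) + 10*exp(4*I*pi/9)) + (17 + 10*exp(-2*I*pi/9) + 6*exp(-2*I*pi/3) + 12*exp(-8*I*pi/9) + 4*exp(-4*I*pi/9) + 4*exp(4*I*pi/9) + 12*exp(8*I*pi/9) + 6*exp(2*I*pi/3) + 10*exp(2*I*pi/9))] = 153/9 = 17.
(Exp terms are combined using exp(i*s)*conj(exp(i*t)) = exp(i*(s-t)), and sums of them are collapsed using the identity that for every m > 1 the m distinct m-th roots of unity sum to 0, e.g. 1 + exp(2*I*pi/3) + exp(-2*I*pi/3) = 0.)
A character is irreducible iff <chi, chi> = 1, so this representation is reducible.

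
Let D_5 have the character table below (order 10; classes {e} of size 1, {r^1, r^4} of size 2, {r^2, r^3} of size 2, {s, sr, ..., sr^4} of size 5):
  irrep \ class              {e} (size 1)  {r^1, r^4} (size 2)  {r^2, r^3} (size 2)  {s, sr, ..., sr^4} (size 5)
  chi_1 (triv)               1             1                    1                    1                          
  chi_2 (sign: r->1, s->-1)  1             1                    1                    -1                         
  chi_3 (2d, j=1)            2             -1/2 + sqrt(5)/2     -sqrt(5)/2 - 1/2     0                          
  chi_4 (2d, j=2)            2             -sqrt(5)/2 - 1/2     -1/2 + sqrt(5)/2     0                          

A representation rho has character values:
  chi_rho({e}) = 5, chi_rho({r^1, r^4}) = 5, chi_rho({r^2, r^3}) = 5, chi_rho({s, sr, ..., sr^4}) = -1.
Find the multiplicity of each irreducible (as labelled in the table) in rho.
Multiplicities: chi_1: 2, chi_2: 3, chi_3: 0, chi_4: 0.

Solution. Use <chi_rho, chi> = (1/|G|) sum_C |C| * chi_rho(C) * conj(chi(C)) with |G| = 10 for each irreducible chi in the table:
  <chi_rho, chi_1> = (1/10)[1*(5)*conj(1) + 2*(5)*conj(1) + 2*(5)*conj(1) + 5*(-1)*conj(1)]
      = (1/10)[(5) + (10) + (10) + (-5)] = 20/10 = 2
  <chi_rho, chi_2> = (1/10)[1*(5)*conj(1) + 2*(5)*conj(1) + 2*(5)*conj(1) + 5*(-1)*conj(-1)]
      = (1/10)[(5) + (10) + (10) + (5)] = 30/10 = 3
  <chi_rho, chi_3> = (1/10)[1*(5)*conj(2) + 2*(5)*conj(-1/2 + sqrt(5)/2) + 2*(5)*conj(-sqrt(5)/2 - 1/2) + 5*(-1)*conj(0)]
      = (1/10)[(10) + (-5 + 5*sqrt(5)) + (-5*sqrt(5) - 5) + (0)] = 0/10 = 0
  <chi_rho, chi_4> = (1/10)[1*(5)*conj(2) + 2*(5)*conj(-sqrt(5)/2 - 1/2) + 2*(5)*conj(-1/2 + sqrt(5)/2) + 5*(-1)*conj(0)]
      = (1/10)[(10) + (-5*sqrt(5) - 5) + (-5 + 5*sqrt(5)) + (0)] = 0/10 = 0
Dimension check: dim(rho) = sum (mult * dim) = 2*1 + 3*1 + 0*2 + 0*2 = 5 = chi_rho(e) = 5.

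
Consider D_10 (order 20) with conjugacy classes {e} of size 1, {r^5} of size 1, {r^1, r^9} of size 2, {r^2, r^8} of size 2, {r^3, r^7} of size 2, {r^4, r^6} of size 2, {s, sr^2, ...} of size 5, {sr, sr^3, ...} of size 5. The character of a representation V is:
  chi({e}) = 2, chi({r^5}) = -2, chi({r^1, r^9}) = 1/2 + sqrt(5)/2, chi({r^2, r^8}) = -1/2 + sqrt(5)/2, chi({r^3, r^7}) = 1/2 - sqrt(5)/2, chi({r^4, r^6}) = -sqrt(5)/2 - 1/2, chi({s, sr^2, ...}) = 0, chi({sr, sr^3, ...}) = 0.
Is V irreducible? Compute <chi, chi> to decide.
Irreducible: <chi, chi> = 1.

Reasoning: <chi, chi> = (1/|G|) sum_C |C| * |chi(C)|^2 = (1/20)[1*|2|^2 + 1*|-2|^2 + 2*|1/2 + sqrt(5)/2|^2 + 2*|-1/2 + sqrt(5)/2|^2 + 2*|1/2 - sqrt(5)/2|^2 + 2*|-sqrt(5)/2 - 1/2|^2 + 5*|0|^2 + 5*|0|^2]
  = (1/20)[(4) + (4) + (sqrt(5) + 3) + (3 - sqrt(5)) + (3 - sqrt(5)) + (sqrt(5) + 3) + (0) + (0)] = 20/20 = 1.
A character is irreducible iff <chi, chi> = 1, so this representation is irreducible.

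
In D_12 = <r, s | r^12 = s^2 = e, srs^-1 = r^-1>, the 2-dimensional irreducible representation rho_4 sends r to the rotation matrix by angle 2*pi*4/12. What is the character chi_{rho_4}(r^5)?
chi_{rho_4}(r^5) = 2*cos(2*pi*4*5/12) = -1

Justification: rho_4(r^5) is rotation by angle 2*pi*4*5/12, whose trace is 2*cos(2*pi*4*5/12) = -1.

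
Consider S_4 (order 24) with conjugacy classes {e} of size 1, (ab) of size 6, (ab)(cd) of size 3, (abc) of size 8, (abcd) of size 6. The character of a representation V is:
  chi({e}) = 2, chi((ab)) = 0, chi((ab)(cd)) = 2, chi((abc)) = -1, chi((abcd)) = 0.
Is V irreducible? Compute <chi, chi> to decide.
Irreducible: <chi, chi> = 1.

Details: <chi, chi> = (1/|G|) sum_C |C| * |chi(C)|^2 = (1/24)[1*|2|^2 + 6*|0|^2 + 3*|2|^2 + 8*|-1|^2 + 6*|0|^2]
  = (1/24)[(4) + (0) + (12) + (8) + (0)] = 24/24 = 1.
A character is irreducible iff <chi, chi> = 1, so this representation is irreducible.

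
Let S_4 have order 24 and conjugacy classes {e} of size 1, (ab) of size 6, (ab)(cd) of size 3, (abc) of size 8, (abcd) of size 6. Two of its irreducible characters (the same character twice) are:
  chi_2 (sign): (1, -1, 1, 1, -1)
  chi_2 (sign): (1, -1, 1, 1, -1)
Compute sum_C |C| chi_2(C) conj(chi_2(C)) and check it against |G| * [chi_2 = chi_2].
Sum = 24 = |G| = 24; so <chi_2, chi_2> = 1 (norm-1 confirms irreducibility).

Argument: Compute term by term over conjugacy classes (|C| * chi_2(C) * conj(chi_2(C))):
  1*(1)*conj(1) + 6*(-1)*conj(-1) + 3*(1)*conj(1) + 8*(1)*conj(1) + 6*(-1)*conj(-1)
  = (1) + (6) + (3) + (8) + (6)
  = 24.
Dividing by |G| = 24 gives 24/24 = 1, matching the row-orthogonality relation <chi_2, chi_2> = [chi_2 = chi_2].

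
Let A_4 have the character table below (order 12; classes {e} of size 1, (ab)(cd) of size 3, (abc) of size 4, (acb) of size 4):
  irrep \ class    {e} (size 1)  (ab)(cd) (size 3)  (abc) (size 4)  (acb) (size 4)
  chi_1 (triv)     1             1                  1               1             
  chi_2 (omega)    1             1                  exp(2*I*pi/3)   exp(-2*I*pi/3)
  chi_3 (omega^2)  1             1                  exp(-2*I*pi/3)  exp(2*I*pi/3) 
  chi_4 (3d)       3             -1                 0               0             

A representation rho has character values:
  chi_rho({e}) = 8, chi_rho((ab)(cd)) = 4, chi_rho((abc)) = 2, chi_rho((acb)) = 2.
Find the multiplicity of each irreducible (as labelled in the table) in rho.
Multiplicities: chi_1: 3, chi_2: 1, chi_3: 1, chi_4: 1.

Proof sketch: Use <chi_rho, chi> = (1/|G|) sum_C |C| * chi_rho(C) * conj(chi(C)) with |G| = 12 for each irreducible chi in the table:
  <chi_rho, chi_1> = (1/12)[1*(8)*conj(1) + 3*(4)*conj(1) + 4*(2)*conj(1) + 4*(2)*conj(1)]
      = (1/12)[(8) + (12) + (8) + (8)] = 36/12 = 3
  <chi_rho, chi_2> = (1/12)[1*(8)*conj(1) + 3*(4)*conj(1) + 4*(2)*conj(exp(2*I*pi/3)) + 4*(2)*conj(exp(-2*I*pi/3))]
      = (1/12)[(8) + (12) + (4 + 12*exp(-2*I*pi/3) + 4*exp(2*I*pi/3)) + (4 + 4*exp(-2*I*pi/3) + 12*exp(2*I*pi/3))] = 12/12 = 1
  <chi_rho, chi_3> = (1/12)[1*(8)*conj(1) + 3*(4)*conj(1) + 4*(2)*conj(exp(-2*I*pi/3)) + 4*(2)*conj(exp(2*I*pi/3))]
      = (1/12)[(8) + (12) + (4 + 4*exp(-2*I*pi/3) + 12*exp(2*I*pi/3)) + (4 + 12*exp(-2*I*pi/3) + 4*exp(2*I*pi/3))] = 12/12 = 1
  <chi_rho, chi_4> = (1/12)[1*(8)*conj(3) + 3*(4)*conj(-1) + 4*(2)*conj(0) + 4*(2)*conj(0)]
      = (1/12)[(24) + (-12) + (0) + (0)] = 12/12 = 1
(Exp terms are combined using exp(i*s)*conj(exp(i*t)) = exp(i*(s-t)), and sums of them are collapsed using the identity that for every m > 1 the m distinct m-th roots of unity sum to 0, e.g. 1 + exp(2*I*pi/3) + exp(-2*I*pi/3) = 0.)
Dimension check: dim(rho) = sum (mult * dim) = 3*1 + 1*1 + 1*1 + 1*3 = 8 = chi_rho(e) = 8.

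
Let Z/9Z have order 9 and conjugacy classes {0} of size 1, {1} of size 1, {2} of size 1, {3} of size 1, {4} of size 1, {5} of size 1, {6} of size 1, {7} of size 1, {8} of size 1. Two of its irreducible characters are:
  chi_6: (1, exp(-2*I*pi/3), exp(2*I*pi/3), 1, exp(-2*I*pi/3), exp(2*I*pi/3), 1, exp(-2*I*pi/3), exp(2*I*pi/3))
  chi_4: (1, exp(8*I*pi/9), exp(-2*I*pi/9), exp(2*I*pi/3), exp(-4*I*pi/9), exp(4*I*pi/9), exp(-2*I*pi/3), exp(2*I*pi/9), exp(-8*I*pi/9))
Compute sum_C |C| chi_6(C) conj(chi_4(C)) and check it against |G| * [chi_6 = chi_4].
Sum = 0; so <chi_6, chi_4> = 0 (distinct irreducibles are orthogonal).

Working: Compute term by term over conjugacy classes (|C| * chi_6(C) * conj(chi_4(C))):
  1*(1)*conj(1) + 1*(exp(-2*I*pi/3))*conj(exp(8*I*pi/9)) + 1*(exp(2*I*pi/3))*conj(exp(-2*I*pi/9)) + 1*(1)*conj(exp(2*I*pi/3)) + 1*(exp(-2*I*pi/3))*conj(exp(-4*I*pi/9)) + 1*(exp(2*I*pi/3))*conj(exp(4*I*pi/9)) + 1*(1)*conj(exp(-2*I*pi/3)) + 1*(exp(-2*I*pi/3))*conj(exp(2*I*pi/9)) + 1*(exp(2*I*pi/3))*conj(exp(-8*I*pi/9))
  = (1) + (exp(4*I*pi/9)) + (exp(8*I*pi/9)) + (exp(-2*I*pi/3)) + (exp(-2*I*pi/9)) + (exp(2*I*pi/9)) + (exp(2*I*pi/3)) + (exp(-8*I*pi/9)) + (exp(-4*I*pi/9))
  = 0.
(Exp terms are combined using exp(i*s)*conj(exp(i*t)) = exp(i*(s-t)), and sums of them are collapsed using the identity that for every m > 1 the m distinct m-th roots of unity sum to 0, e.g. 1 + exp(2*I*pi/3) + exp(-2*I*pi/3) = 0.)
Dividing by |G| = 9 gives 0/9 = 0, matching the row-orthogonality relation <chi_6, chi_4> = [chi_6 = chi_4].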